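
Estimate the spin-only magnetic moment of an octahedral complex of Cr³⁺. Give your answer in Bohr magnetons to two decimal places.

3.87 Bohr magnetons

Cr is in group 6, so Cr³⁺ is d³ (6 − 3 = 3).
Configuration: t2g^3 e_g^0 → 3 unpaired electrons.
μ(spin-only) = √[3(3+2)] = √15 ≈ 3.87 Bohr magnetons.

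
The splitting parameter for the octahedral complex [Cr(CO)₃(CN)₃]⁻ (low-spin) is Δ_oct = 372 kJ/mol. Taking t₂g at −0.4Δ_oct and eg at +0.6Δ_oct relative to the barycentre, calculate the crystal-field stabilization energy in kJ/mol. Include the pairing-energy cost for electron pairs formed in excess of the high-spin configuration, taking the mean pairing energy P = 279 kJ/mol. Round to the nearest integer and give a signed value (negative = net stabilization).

Ligand charges: 3×(+0) from CO and 3×(-1) from CN⁻ sum to -3; with overall charge -1, Cr is +2.
Cr sits in group 6; removing 2 electrons leaves Cr²⁺ with 6 − 2 = 4 d electrons.
Electron filling gives t₂g⁴ eg⁰.
The orbital stabilization is -1.6Δ_oct = -1.6 × 372 = -595 kJ/mol.
Pairing penalty: 1 pair vs 0 in the high-spin reference → 1 extra × P = 279 kJ/mol.
Combining: -595 + 279 = -316 kJ/mol.

-316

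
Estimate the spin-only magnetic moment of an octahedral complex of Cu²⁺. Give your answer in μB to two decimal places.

Cu²⁺: group 11, so d-count = 11 − 2 = 9.
For octahedral d⁹ the high- and low-spin configurations coincide.
Configuration: t₂g⁶ eg³ → 1 unpaired electron.
μ(spin-only) = √[1(1+2)] = √3 ≈ 1.73 μB.

1.73 μB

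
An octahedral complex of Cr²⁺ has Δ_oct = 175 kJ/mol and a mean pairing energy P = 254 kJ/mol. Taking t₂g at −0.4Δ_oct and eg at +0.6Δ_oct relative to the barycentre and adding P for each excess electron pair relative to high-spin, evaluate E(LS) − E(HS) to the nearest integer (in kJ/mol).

79

Cr²⁺: group 6, so d-count = 6 − 2 = 4.
High-spin: t₂g³ eg¹, CFSE = -0.6Δ_oct = -105 kJ/mol.
For low-spin the configuration is t₂g⁴ eg⁰: orbital energy -1.6 × 175 = -280 kJ/mol, and 1 additional pair relative to high-spin adds 254 kJ/mol, giving -26 kJ/mol.
Thus E(LS) − E(HS) = 79 kJ/mol.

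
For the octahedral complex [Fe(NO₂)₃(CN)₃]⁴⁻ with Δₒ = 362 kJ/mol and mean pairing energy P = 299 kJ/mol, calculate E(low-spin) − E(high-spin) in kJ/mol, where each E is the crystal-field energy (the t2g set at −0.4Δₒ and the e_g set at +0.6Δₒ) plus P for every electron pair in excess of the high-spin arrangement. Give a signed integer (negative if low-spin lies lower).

Ligand charges: 3×(-1) from NO₂⁻ and 3×(-1) from CN⁻ sum to -6; with overall charge -4, Fe is +2.
Group 8 minus oxidation state +2 gives a d⁶ configuration for Fe²⁺.
High-spin: t2g^4 e_g^2, CFSE = -0.4Δₒ = -145 kJ/mol.
Low-spin t2g^6 e_g^0 gives -2.4Δₒ = -869 kJ/mol, but forming 2 extra pairs costs 2P = 598 kJ/mol, so E(LS) = -869 + 598 = -271 kJ/mol.
Thus E(LS) − E(HS) = -126 kJ/mol.

-126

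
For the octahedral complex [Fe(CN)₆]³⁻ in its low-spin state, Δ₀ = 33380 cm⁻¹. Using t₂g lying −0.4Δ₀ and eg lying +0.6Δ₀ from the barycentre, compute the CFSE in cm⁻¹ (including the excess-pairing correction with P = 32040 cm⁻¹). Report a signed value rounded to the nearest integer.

-2680

Each CN⁻ contributes -1; 6 × (-1) = -6. With overall charge -3, Fe is in the +3 oxidation state.
Fe sits in group 8; removing 3 electrons leaves Fe³⁺ with 8 − 3 = 5 d electrons.
Electron filling gives t₂g⁵ eg⁰.
CFSE(orbital) = 5×(-0.4Δ₀) + 0×(0.6Δ₀) = -2.0Δ₀; with Δ₀ = 33380 cm⁻¹ that is -66760 cm⁻¹.
Relative to high-spin t₂g³ eg² (0 paired), the low-spin configuration has 2 additional pairs, contributing +2 × 32040 = +64080 cm⁻¹.
Overall CFSE = -66760 + 64080 = -2680 cm⁻¹.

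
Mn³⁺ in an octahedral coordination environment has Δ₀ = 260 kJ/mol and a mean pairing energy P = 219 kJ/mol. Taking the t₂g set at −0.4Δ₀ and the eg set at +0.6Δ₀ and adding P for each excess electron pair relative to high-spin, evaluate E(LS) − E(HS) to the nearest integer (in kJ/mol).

-41

Mn is in group 7, so Mn³⁺ is d⁴ (7 − 3 = 4).
High-spin: t₂g³ eg¹, CFSE = -0.6Δ₀ = -156 kJ/mol.
For low-spin the configuration is t₂g⁴ eg⁰: orbital energy -1.6 × 260 = -416 kJ/mol, and 1 additional pair relative to high-spin adds 219 kJ/mol, giving -197 kJ/mol.
Thus E(LS) − E(HS) = -41 kJ/mol.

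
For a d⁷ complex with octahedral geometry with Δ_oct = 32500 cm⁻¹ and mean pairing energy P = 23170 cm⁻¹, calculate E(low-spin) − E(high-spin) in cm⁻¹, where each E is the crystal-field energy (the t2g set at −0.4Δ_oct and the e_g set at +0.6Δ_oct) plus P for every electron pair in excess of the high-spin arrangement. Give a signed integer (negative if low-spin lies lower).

In the high-spin limit (t2g^5 e_g^2) the orbital term is -0.8Δ_oct = -26000 cm⁻¹, with no excess pairing.
Low-spin t2g^6 e_g^1 gives -1.8Δ_oct = -58500 cm⁻¹, but forming 1 extra pair costs 1P = 23170 cm⁻¹, so E(LS) = -58500 + 23170 = -35330 cm⁻¹.
The difference is -35330 − (-26000) = -9330 cm⁻¹, so low-spin lies lower.

-9330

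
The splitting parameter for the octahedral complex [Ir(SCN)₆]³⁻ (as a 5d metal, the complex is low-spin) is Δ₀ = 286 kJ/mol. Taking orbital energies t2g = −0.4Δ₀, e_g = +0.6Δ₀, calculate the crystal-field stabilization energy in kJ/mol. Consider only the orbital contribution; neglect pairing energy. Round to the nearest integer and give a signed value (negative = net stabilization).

-686

Each SCN⁻ contributes -1; 6 × (-1) = -6. With overall charge -3, Ir is in the +3 oxidation state.
Group 9 minus oxidation state +3 gives a d⁶ configuration for Ir³⁺.
Configuration: t2g^6 e_g^0.
The orbital stabilization is -2.4Δ₀ = -2.4 × 286 = -686 kJ/mol.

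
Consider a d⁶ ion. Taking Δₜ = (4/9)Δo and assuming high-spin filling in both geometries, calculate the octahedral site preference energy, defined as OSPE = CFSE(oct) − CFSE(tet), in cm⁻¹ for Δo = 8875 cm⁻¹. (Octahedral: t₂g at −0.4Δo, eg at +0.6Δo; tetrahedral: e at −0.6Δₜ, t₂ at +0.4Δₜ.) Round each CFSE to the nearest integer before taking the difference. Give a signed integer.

In an octahedral site d⁶ (HS) is t2g^4 e_g^2, giving CFSE(oct) = -0.4Δo = -3550 cm⁻¹.
In a tetrahedral site the filling is e^3 t2^3: CFSE(tet) = -0.6Δₜ = -0.6 × (4/9)(8875) = -2367 cm⁻¹.
OSPE = CFSE(oct) − CFSE(tet) = -3550 − (-2367) = -1183 cm⁻¹.

-1183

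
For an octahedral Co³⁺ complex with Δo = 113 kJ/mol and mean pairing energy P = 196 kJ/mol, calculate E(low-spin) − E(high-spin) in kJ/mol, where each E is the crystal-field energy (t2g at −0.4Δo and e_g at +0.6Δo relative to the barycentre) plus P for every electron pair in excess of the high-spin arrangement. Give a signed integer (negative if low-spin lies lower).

Co sits in group 9; removing 3 electrons leaves Co³⁺ with 9 − 3 = 6 d electrons.
High-spin: t2g^4 e_g^2, CFSE = -0.4Δo = -45 kJ/mol.
Low-spin: t2g^6 e_g^0, orbital CFSE = -2.4Δo = -271 kJ/mol; plus 2 excess pairs × P = +392 kJ/mol; total 121 kJ/mol.
E(LS) − E(HS) = 121 − (-45) = 166 kJ/mol.

166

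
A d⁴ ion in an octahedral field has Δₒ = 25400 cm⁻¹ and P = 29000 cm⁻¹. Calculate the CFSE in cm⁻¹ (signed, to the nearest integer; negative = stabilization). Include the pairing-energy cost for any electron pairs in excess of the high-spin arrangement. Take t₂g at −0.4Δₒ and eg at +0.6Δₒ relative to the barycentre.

Here Δₒ < P (25400 < 29000), so the high-spin state is favoured.
Configuration: t₂g³ eg¹.
Orbital CFSE = -0.6Δₒ = -0.6 × 25400 = -15240 cm⁻¹.
High-spin has no excess pairs, so no pairing correction applies.

-15240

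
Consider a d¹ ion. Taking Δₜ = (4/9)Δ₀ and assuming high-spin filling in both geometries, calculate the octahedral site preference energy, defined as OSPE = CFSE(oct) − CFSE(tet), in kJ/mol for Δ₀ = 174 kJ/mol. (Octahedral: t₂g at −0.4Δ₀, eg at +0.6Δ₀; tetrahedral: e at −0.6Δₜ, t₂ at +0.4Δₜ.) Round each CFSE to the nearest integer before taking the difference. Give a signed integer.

-24

In an octahedral site d¹ (HS) is t₂g¹ eg⁰, giving CFSE(oct) = -0.4Δ₀ = -70 kJ/mol.
Tetrahedral e¹ t₂⁰ gives -0.6Δₜ = -0.6 × (4/9) × 174 = -46 kJ/mol.
OSPE = -70 − (-46) = -24 kJ/mol.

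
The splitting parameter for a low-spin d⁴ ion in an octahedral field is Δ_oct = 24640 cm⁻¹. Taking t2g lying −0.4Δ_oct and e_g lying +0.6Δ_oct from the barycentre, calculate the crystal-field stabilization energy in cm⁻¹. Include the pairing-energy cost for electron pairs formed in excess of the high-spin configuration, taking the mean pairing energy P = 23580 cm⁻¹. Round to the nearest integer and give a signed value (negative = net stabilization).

Configuration: t2g^4 e_g^0.
CFSE(orbital) = 4×(-0.4Δ_oct) + 0×(0.6Δ_oct) = -1.6Δ_oct; with Δ_oct = 24640 cm⁻¹ that is -39424 cm⁻¹.
Relative to high-spin t2g^3 e_g^1 (0 paired), the low-spin configuration has 1 additional pair, contributing +1 × 23580 = +23580 cm⁻¹.
Overall CFSE = -39424 + 23580 = -15844 cm⁻¹.

-15844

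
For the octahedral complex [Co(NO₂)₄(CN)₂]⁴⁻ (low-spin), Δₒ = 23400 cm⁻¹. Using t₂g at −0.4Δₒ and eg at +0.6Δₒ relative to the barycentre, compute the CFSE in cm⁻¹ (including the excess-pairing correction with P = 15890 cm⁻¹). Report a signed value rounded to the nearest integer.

Ligand charges: 4×(-1) from NO₂⁻ and 2×(-1) from CN⁻ sum to -6; with overall charge -4, Co is +2.
Group 9 minus oxidation state +2 gives a d⁷ configuration for Co²⁺.
Configuration: t₂g⁶ eg¹.
The orbital stabilization is -1.8Δₒ = -1.8 × 23400 = -42120 cm⁻¹.
Relative to high-spin t₂g⁵ eg² (2 paired), the low-spin configuration has 1 additional pair, contributing +1 × 15890 = +15890 cm⁻¹.
Overall CFSE = -42120 + 15890 = -26230 cm⁻¹.

-26230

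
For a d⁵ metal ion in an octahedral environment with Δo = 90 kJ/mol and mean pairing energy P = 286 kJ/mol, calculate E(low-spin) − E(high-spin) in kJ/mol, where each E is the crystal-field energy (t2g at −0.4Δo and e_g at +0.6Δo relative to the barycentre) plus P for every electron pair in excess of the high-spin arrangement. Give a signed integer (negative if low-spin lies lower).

High-spin: t2g^3 e_g^2, CFSE = 0.0Δo = 0 kJ/mol.
Low-spin: t2g^5 e_g^0, orbital CFSE = -2.0Δo = -180 kJ/mol; plus 2 excess pairs × P = +572 kJ/mol; total 392 kJ/mol.
The difference is 392 − (0) = 392 kJ/mol, so high-spin lies lower.

392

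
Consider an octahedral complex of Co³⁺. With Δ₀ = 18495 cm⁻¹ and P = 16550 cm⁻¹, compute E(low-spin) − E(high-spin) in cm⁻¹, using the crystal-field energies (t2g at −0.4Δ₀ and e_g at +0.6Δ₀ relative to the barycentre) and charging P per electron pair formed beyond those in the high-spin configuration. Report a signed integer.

Co is in group 9, so Co³⁺ is d⁶ (9 − 3 = 6).
In the high-spin limit (t2g^4 e_g^2) the orbital term is -0.4Δ₀ = -7398 cm⁻¹, with no excess pairing.
Low-spin: t2g^6 e_g^0, orbital CFSE = -2.4Δ₀ = -44388 cm⁻¹; plus 2 excess pairs × P = +33100 cm⁻¹; total -11288 cm⁻¹.
E(LS) − E(HS) = -11288 − (-7398) = -3890 cm⁻¹.

-3890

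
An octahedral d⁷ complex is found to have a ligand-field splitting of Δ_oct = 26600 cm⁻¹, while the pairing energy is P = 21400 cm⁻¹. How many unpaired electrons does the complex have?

1

Since Δ_oct = 26600 cm⁻¹ > P = 21400 cm⁻¹, the complex adopts the low-spin configuration.
Filling d⁷ accordingly: t₂g⁶ eg¹.
Unpaired electrons: 1.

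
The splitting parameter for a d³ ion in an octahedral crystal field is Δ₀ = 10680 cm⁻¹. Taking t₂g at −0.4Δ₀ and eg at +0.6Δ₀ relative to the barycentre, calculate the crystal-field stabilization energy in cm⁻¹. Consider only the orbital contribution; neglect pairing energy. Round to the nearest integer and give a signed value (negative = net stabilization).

-12816

The d³ electrons fill as t₂g³ eg⁰.
CFSE(orbital) = 3×(-0.4Δ₀) + 0×(0.6Δ₀) = -1.2Δ₀; with Δ₀ = 10680 cm⁻¹ that is -12816 cm⁻¹.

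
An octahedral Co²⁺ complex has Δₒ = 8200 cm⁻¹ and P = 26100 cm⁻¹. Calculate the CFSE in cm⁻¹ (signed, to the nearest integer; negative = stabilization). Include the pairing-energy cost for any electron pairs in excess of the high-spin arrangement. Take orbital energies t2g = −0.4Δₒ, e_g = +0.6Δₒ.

Co sits in group 9; removing 2 electrons leaves Co²⁺ with 9 − 2 = 7 d electrons.
Since Δₒ = 8200 cm⁻¹ < P = 26100 cm⁻¹, the complex adopts the high-spin configuration.
Configuration: t2g^5 e_g^2.
Orbital CFSE = -0.8Δₒ = -0.8 × 8200 = -6560 cm⁻¹.
High-spin has no excess pairs, so no pairing correction applies.

-6560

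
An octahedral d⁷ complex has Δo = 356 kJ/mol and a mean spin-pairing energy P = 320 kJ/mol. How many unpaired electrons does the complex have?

With Δo > P the complex is low-spin.
Filling d⁷ accordingly: t₂g⁶ eg¹.
Unpaired electrons: 1.

1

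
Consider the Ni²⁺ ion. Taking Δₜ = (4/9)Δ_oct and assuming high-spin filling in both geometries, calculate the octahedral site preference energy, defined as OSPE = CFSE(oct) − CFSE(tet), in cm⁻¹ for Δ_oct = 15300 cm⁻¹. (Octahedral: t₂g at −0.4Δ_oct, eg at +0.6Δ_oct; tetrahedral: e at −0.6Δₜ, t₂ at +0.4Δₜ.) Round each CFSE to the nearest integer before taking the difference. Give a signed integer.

-12920

Group 10 minus oxidation state +2 gives a d⁸ configuration for Ni²⁺.
In an octahedral site d⁸ (HS) is t₂g⁶ eg², giving CFSE(oct) = -1.2Δ_oct = -18360 cm⁻¹.
Tetrahedral e⁴ t₂⁴ gives -0.8Δₜ = -0.8 × (4/9) × 15300 = -5440 cm⁻¹.
OSPE = CFSE(oct) − CFSE(tet) = -18360 − (-5440) = -12920 cm⁻¹.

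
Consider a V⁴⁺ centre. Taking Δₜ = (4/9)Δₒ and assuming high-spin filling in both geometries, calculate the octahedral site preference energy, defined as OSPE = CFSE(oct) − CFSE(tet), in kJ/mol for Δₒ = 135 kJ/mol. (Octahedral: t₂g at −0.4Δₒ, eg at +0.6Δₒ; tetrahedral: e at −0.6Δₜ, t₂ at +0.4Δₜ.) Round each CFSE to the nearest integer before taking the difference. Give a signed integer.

V sits in group 5; removing 4 electrons leaves V⁴⁺ with 5 − 4 = 1 d electrons.
Octahedral high-spin t₂g¹ eg⁰: CFSE = -0.4 × 135 = -54 kJ/mol.
In a tetrahedral site the filling is e¹ t₂⁰: CFSE(tet) = -0.6Δₜ = -0.6 × (4/9)(135) = -36 kJ/mol.
OSPE = CFSE(oct) − CFSE(tet) = -54 − (-36) = -18 kJ/mol.

-18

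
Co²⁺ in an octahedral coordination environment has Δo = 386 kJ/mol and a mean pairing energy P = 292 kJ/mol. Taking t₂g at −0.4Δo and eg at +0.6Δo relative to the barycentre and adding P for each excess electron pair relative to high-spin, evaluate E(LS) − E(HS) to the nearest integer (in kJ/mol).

Group 9 minus oxidation state +2 gives a d⁷ configuration for Co²⁺.
In the high-spin limit (t₂g⁵ eg²) the orbital term is -0.8Δo = -309 kJ/mol, with no excess pairing.
Low-spin: t₂g⁶ eg¹, orbital CFSE = -1.8Δo = -695 kJ/mol; plus 1 excess pair × P = +292 kJ/mol; total -403 kJ/mol.
E(LS) − E(HS) = -403 − (-309) = -94 kJ/mol.

-94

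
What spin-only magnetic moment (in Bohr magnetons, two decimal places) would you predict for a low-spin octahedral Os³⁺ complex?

1.73 Bohr magnetons

Os sits in group 8; removing 3 electrons leaves Os³⁺ with 8 − 3 = 5 d electrons.
Configuration: t2g^5 e_g^0 → 1 unpaired electron.
μ(spin-only) = √[1(1+2)] = √3 ≈ 1.73 Bohr magnetons.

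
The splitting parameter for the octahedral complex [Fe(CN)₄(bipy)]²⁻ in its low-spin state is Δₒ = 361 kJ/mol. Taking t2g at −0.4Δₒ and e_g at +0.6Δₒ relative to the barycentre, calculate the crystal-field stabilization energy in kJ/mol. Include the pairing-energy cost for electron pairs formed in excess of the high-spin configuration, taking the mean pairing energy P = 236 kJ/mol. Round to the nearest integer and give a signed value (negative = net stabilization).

-394

Ligand charges: 4×(-1) from CN⁻ and 1×(+0) from bipy sum to -4; with overall charge -2, Fe is +2.
Fe is in group 8, so Fe²⁺ is d⁶ (8 − 2 = 6).
The d⁶ electrons fill as t2g^6 e_g^0.
Orbital CFSE = 6(-0.4) + 0(0.6) = -2.4Δₒ = -2.4 × 361 = -866 kJ/mol.
Relative to high-spin t2g^4 e_g^2 (1 paired), the low-spin configuration has 2 additional pairs, contributing +2 × 236 = +472 kJ/mol.
Combining: -866 + 472 = -394 kJ/mol.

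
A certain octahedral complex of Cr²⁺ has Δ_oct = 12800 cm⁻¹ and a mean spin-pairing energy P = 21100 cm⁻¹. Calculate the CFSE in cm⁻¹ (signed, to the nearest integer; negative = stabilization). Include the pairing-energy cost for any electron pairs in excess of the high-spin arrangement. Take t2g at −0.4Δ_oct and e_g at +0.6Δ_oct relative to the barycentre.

-7680

Cr sits in group 6; removing 2 electrons leaves Cr²⁺ with 6 − 2 = 4 d electrons.
Here Δ_oct < P (12800 < 21100), so the high-spin state is favoured.
Configuration: t2g^3 e_g^1.
Orbital CFSE = -0.6Δ_oct = -0.6 × 12800 = -7680 cm⁻¹.
High-spin has no excess pairs, so no pairing correction applies.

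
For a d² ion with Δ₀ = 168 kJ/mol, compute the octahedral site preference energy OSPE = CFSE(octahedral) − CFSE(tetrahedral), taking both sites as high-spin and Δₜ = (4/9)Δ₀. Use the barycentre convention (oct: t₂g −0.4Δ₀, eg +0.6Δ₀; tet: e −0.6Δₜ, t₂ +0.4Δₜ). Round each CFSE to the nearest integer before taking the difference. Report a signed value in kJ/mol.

-44

Octahedral high-spin t₂g² eg⁰: CFSE = -0.8 × 168 = -134 kJ/mol.
Tetrahedral: e² t₂⁰, CFSE = 2(−0.6) + 0(+0.4) = -1.2Δₜ = -1.2 × (4/9) × 168 = -90 kJ/mol.
Subtracting, OSPE = -134 − (-90) = -44 kJ/mol.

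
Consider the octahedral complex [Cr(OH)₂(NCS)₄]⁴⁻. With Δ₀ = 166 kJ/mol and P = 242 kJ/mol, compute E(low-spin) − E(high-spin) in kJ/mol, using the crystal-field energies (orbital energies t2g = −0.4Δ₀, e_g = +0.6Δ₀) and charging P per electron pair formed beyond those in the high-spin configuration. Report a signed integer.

Ligand charges: 2×(-1) from OH⁻ and 4×(-1) from NCS⁻ sum to -6; with overall charge -4, Cr is +2.
Group 6 minus oxidation state +2 gives a d⁴ configuration for Cr²⁺.
In the high-spin limit (t2g^3 e_g^1) the orbital term is -0.6Δ₀ = -100 kJ/mol, with no excess pairing.
Low-spin: t2g^4 e_g^0, orbital CFSE = -1.6Δ₀ = -266 kJ/mol; plus 1 excess pair × P = +242 kJ/mol; total -24 kJ/mol.
E(LS) − E(HS) = -24 − (-100) = 76 kJ/mol.

76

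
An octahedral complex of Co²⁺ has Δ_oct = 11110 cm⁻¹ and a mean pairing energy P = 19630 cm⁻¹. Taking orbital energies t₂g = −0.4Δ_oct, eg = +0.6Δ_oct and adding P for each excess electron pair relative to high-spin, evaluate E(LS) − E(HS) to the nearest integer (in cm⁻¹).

8520

Co sits in group 9; removing 2 electrons leaves Co²⁺ with 9 − 2 = 7 d electrons.
High-spin d⁷ fills as t₂g⁵ eg² with CFSE 5(−0.4) + 2(+0.6) = -0.8Δ_oct = -8888 cm⁻¹.
For low-spin the configuration is t₂g⁶ eg¹: orbital energy -1.8 × 11110 = -19998 cm⁻¹, and 1 additional pair relative to high-spin adds 19630 cm⁻¹, giving -368 cm⁻¹.
The difference is -368 − (-8888) = 8520 cm⁻¹, so high-spin lies lower.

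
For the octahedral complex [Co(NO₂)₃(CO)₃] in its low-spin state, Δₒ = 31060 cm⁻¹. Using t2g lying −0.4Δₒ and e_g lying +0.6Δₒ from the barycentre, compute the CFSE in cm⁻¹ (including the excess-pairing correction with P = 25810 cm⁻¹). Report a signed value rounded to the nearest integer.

Ligand charges: 3×(-1) from NO₂⁻ and 3×(+0) from CO sum to -3; with overall charge +0, Co is +3.
Co³⁺: group 9, so d-count = 9 − 3 = 6.
Electron filling gives t2g^6 e_g^0.
Orbital CFSE = 6(-0.4) + 0(0.6) = -2.4Δₒ = -2.4 × 31060 = -74544 cm⁻¹.
Relative to high-spin t2g^4 e_g^2 (1 paired), the low-spin configuration has 2 additional pairs, contributing +2 × 25810 = +51620 cm⁻¹.
Net CFSE = -74544 + 51620 = -22924 cm⁻¹.

-22924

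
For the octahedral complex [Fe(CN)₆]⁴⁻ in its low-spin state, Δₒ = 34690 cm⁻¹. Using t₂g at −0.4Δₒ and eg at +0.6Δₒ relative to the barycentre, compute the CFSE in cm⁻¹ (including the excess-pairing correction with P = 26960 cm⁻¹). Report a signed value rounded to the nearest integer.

Each CN⁻ contributes -1; 6 × (-1) = -6. With overall charge -4, Fe is in the +2 oxidation state.
Group 8 minus oxidation state +2 gives a d⁶ configuration for Fe²⁺.
The d⁶ electrons fill as t₂g⁶ eg⁰.
CFSE(orbital) = 6×(-0.4Δₒ) + 0×(0.6Δₒ) = -2.4Δₒ; with Δₒ = 34690 cm⁻¹ that is -83256 cm⁻¹.
Pairing penalty: 3 pairs vs 1 in the high-spin reference → 2 extra × P = 53920 cm⁻¹.
Combining: -83256 + 53920 = -29336 cm⁻¹.

-29336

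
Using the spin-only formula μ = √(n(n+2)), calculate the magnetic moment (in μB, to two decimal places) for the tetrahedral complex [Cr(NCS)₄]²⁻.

4.90 μB

Each NCS⁻ contributes -1; 4 × (-1) = -4. With overall charge -2, Cr is in the +2 oxidation state.
Group 6 minus oxidation state +2 gives a d⁴ configuration for Cr²⁺.
Tetrahedral splitting is small, so the complex is high-spin.
Configuration: e² t₂² → 4 unpaired electrons.
μ(spin-only) = √[4(4+2)] = √24 ≈ 4.90 μB.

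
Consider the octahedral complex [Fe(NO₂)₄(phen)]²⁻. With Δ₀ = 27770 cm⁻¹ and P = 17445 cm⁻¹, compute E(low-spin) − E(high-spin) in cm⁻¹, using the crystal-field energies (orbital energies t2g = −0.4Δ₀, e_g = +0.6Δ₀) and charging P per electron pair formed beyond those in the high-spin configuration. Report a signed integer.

Ligand charges: 4×(-1) from NO₂⁻ and 1×(+0) from phen sum to -4; with overall charge -2, Fe is +2.
Fe sits in group 8; removing 2 electrons leaves Fe²⁺ with 8 − 2 = 6 d electrons.
High-spin d⁶ fills as t2g^4 e_g^2 with CFSE 4(−0.4) + 2(+0.6) = -0.4Δ₀ = -11108 cm⁻¹.
Low-spin t2g^6 e_g^0 gives -2.4Δ₀ = -66648 cm⁻¹, but forming 2 extra pairs costs 2P = 34890 cm⁻¹, so E(LS) = -66648 + 34890 = -31758 cm⁻¹.
Thus E(LS) − E(HS) = -20650 cm⁻¹.

-20650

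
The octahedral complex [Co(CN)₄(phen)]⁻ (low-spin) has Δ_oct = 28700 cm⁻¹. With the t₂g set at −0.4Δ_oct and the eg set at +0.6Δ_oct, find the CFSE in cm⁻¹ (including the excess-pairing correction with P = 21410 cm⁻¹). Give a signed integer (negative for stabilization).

-26060

Ligand charges: 4×(-1) from CN⁻ and 1×(+0) from phen sum to -4; with overall charge -1, Co is +3.
Group 9 minus oxidation state +3 gives a d⁶ configuration for Co³⁺.
The d⁶ electrons fill as t₂g⁶ eg⁰.
Orbital CFSE = 6(-0.4) + 0(0.6) = -2.4Δ_oct = -2.4 × 28700 = -68880 cm⁻¹.
Relative to high-spin t₂g⁴ eg² (1 paired), the low-spin configuration has 2 additional pairs, contributing +2 × 21410 = +42820 cm⁻¹.
Overall CFSE = -68880 + 42820 = -26060 cm⁻¹.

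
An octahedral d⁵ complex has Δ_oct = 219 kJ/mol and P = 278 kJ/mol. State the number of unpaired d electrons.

5

Here Δ_oct < P (219 < 278), so the high-spin state is favoured.
That gives t₂g³ eg².
Unpaired electrons: 5.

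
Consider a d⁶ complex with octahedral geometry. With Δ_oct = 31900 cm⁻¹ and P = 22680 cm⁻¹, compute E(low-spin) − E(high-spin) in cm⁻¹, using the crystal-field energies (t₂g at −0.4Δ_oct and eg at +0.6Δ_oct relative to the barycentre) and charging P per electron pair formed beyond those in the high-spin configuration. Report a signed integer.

-18440

In the high-spin limit (t₂g⁴ eg²) the orbital term is -0.4Δ_oct = -12760 cm⁻¹, with no excess pairing.
Low-spin: t₂g⁶ eg⁰, orbital CFSE = -2.4Δ_oct = -76560 cm⁻¹; plus 2 excess pairs × P = +45360 cm⁻¹; total -31200 cm⁻¹.
E(LS) − E(HS) = -31200 − (-12760) = -18440 cm⁻¹.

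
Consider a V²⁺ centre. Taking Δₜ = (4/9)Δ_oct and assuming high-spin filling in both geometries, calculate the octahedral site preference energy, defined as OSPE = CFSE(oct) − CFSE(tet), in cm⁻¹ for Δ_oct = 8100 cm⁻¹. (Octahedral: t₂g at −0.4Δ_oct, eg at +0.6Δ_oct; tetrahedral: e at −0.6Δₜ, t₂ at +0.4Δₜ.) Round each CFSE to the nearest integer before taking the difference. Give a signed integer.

-6840

V²⁺: group 5, so d-count = 5 − 2 = 3.
Octahedral high-spin t2g^3 e_g^0: CFSE = -1.2 × 8100 = -9720 cm⁻¹.
In a tetrahedral site the filling is e^2 t2^1: CFSE(tet) = -0.8Δₜ = -0.8 × (4/9)(8100) = -2880 cm⁻¹.
Subtracting, OSPE = -9720 − (-2880) = -6840 cm⁻¹.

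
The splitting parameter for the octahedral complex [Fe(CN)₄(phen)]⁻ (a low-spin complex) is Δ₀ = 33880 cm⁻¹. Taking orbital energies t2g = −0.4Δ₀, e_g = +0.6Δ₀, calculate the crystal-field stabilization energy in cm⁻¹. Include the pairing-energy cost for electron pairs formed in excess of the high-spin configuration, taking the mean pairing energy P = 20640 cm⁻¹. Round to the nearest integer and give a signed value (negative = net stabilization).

-26480

Ligand charges: 4×(-1) from CN⁻ and 1×(+0) from phen sum to -4; with overall charge -1, Fe is +3.
Group 8 minus oxidation state +3 gives a d⁵ configuration for Fe³⁺.
Configuration: t2g^5 e_g^0.
The orbital stabilization is -2.0Δ₀ = -2.0 × 33880 = -67760 cm⁻¹.
Relative to high-spin t2g^3 e_g^2 (0 paired), the low-spin configuration has 2 additional pairs, contributing +2 × 20640 = +41280 cm⁻¹.
Combining: -67760 + 41280 = -26480 cm⁻¹.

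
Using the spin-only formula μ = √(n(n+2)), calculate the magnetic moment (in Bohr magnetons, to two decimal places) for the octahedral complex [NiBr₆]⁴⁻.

Each Br⁻ contributes -1; 6 × (-1) = -6. With overall charge -4, Ni is in the +2 oxidation state.
Group 10 minus oxidation state +2 gives a d⁸ configuration for Ni²⁺.
Configuration: t2g^6 e_g^2 → 2 unpaired electrons.
μ(spin-only) = √[2(2+2)] = √8 ≈ 2.83 Bohr magnetons.

2.83 Bohr magnetons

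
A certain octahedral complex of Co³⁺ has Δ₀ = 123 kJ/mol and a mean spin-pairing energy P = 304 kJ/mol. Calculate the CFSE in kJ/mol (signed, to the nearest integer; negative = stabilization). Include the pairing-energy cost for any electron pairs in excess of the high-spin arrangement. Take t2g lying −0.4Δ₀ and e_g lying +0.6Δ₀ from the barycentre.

-49

Co is in group 9, so Co³⁺ is d⁶ (9 − 3 = 6).
Since Δ₀ = 123 kJ/mol < P = 304 kJ/mol, the complex adopts the high-spin configuration.
Configuration: t2g^4 e_g^2.
Orbital CFSE = -0.4Δ₀ = -0.4 × 123 = -49 kJ/mol.
High-spin has no excess pairs, so no pairing correction applies.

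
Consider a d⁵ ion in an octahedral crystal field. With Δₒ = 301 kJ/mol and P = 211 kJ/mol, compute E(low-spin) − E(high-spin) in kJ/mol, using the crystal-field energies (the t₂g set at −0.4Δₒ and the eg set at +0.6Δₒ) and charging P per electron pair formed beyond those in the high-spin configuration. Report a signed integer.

High-spin: t₂g³ eg², CFSE = 0.0Δₒ = 0 kJ/mol.
Low-spin t₂g⁵ eg⁰ gives -2.0Δₒ = -602 kJ/mol, but forming 2 extra pairs costs 2P = 422 kJ/mol, so E(LS) = -602 + 422 = -180 kJ/mol.
Thus E(LS) − E(HS) = -180 kJ/mol.

-180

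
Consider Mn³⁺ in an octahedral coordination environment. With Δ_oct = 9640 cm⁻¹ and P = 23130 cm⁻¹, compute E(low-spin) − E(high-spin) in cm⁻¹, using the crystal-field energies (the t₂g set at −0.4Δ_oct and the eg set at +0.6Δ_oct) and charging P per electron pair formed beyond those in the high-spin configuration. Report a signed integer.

13490

Mn sits in group 7; removing 3 electrons leaves Mn³⁺ with 7 − 3 = 4 d electrons.
In the high-spin limit (t₂g³ eg¹) the orbital term is -0.6Δ_oct = -5784 cm⁻¹, with no excess pairing.
Low-spin t₂g⁴ eg⁰ gives -1.6Δ_oct = -15424 cm⁻¹, but forming 1 extra pair costs 1P = 23130 cm⁻¹, so E(LS) = -15424 + 23130 = 7706 cm⁻¹.
Thus E(LS) − E(HS) = 13490 cm⁻¹.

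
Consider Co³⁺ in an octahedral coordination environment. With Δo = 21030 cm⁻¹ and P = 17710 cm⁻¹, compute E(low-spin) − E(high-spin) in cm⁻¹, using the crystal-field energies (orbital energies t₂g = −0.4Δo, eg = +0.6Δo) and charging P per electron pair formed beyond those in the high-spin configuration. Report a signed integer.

-6640

Co is in group 9, so Co³⁺ is d⁶ (9 − 3 = 6).
High-spin d⁶ fills as t₂g⁴ eg² with CFSE 4(−0.4) + 2(+0.6) = -0.4Δo = -8412 cm⁻¹.
Low-spin: t₂g⁶ eg⁰, orbital CFSE = -2.4Δo = -50472 cm⁻¹; plus 2 excess pairs × P = +35420 cm⁻¹; total -15052 cm⁻¹.
The difference is -15052 − (-8412) = -6640 cm⁻¹, so low-spin lies lower.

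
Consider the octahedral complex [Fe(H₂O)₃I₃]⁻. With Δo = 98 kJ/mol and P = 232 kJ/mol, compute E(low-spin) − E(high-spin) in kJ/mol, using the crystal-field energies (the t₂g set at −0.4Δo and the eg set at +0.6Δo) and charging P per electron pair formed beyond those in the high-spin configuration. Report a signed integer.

Ligand charges: 3×(+0) from H₂O and 3×(-1) from I⁻ sum to -3; with overall charge -1, Fe is +2.
Fe is in group 8, so Fe²⁺ is d⁶ (8 − 2 = 6).
High-spin d⁶ fills as t₂g⁴ eg² with CFSE 4(−0.4) + 2(+0.6) = -0.4Δo = -39 kJ/mol.
For low-spin the configuration is t₂g⁶ eg⁰: orbital energy -2.4 × 98 = -235 kJ/mol, and 2 additional pairs relative to high-spin add 464 kJ/mol, giving 229 kJ/mol.
The difference is 229 − (-39) = 268 kJ/mol, so high-spin lies lower.

268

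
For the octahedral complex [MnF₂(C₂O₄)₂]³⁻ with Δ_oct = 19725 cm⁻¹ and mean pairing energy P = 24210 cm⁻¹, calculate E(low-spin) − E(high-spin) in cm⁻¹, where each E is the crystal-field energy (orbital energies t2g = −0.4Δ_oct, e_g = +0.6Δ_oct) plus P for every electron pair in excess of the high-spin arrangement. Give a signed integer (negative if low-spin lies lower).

Ligand charges: 2×(-1) from F⁻ and 2×(-2) from C₂O₄²⁻ sum to -6; with overall charge -3, Mn is +3.
Mn sits in group 7; removing 3 electrons leaves Mn³⁺ with 7 − 3 = 4 d electrons.
High-spin: t2g^3 e_g^1, CFSE = -0.6Δ_oct = -11835 cm⁻¹.
For low-spin the configuration is t2g^4 e_g^0: orbital energy -1.6 × 19725 = -31560 cm⁻¹, and 1 additional pair relative to high-spin adds 24210 cm⁻¹, giving -7350 cm⁻¹.
E(LS) − E(HS) = -7350 − (-11835) = 4485 cm⁻¹.

4485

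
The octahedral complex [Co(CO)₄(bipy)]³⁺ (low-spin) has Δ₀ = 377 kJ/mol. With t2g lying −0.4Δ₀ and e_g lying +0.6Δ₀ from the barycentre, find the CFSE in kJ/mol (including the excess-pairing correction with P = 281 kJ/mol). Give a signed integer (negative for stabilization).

Ligand charges: 4×(+0) from CO and 1×(+0) from bipy sum to +0; with overall charge +3, Co is +3.
Group 9 minus oxidation state +3 gives a d⁶ configuration for Co³⁺.
The d⁶ electrons fill as t2g^6 e_g^0.
CFSE(orbital) = 6×(-0.4Δ₀) + 0×(0.6Δ₀) = -2.4Δ₀; with Δ₀ = 377 kJ/mol that is -905 kJ/mol.
Relative to high-spin t2g^4 e_g^2 (1 paired), the low-spin configuration has 2 additional pairs, contributing +2 × 281 = +562 kJ/mol.
Combining: -905 + 562 = -343 kJ/mol.

-343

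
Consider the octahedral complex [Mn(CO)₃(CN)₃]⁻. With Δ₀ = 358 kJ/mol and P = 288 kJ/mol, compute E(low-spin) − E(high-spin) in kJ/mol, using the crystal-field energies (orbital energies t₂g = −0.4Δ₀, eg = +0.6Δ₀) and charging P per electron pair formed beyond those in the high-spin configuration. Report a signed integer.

-140

Ligand charges: 3×(+0) from CO and 3×(-1) from CN⁻ sum to -3; with overall charge -1, Mn is +2.
Group 7 minus oxidation state +2 gives a d⁵ configuration for Mn²⁺.
High-spin: t₂g³ eg², CFSE = 0.0Δ₀ = 0 kJ/mol.
For low-spin the configuration is t₂g⁵ eg⁰: orbital energy -2.0 × 358 = -716 kJ/mol, and 2 additional pairs relative to high-spin add 576 kJ/mol, giving -140 kJ/mol.
E(LS) − E(HS) = -140 − (0) = -140 kJ/mol.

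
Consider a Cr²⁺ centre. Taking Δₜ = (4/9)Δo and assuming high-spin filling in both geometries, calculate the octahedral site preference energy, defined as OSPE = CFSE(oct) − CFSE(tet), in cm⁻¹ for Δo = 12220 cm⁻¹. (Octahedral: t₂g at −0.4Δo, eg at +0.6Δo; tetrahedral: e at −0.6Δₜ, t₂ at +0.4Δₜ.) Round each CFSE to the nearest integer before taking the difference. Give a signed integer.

Cr sits in group 6; removing 2 electrons leaves Cr²⁺ with 6 − 2 = 4 d electrons.
In an octahedral site d⁴ (HS) is t₂g³ eg¹, giving CFSE(oct) = -0.6Δo = -7332 cm⁻¹.
Tetrahedral e² t₂² gives -0.4Δₜ = -0.4 × (4/9) × 12220 = -2172 cm⁻¹.
Subtracting, OSPE = -7332 − (-2172) = -5160 cm⁻¹.

-5160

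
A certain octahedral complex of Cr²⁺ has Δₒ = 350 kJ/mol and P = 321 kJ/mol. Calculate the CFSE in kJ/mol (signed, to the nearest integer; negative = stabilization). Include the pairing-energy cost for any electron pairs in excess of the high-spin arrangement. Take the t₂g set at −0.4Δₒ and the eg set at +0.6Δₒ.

-239

Cr is in group 6, so Cr²⁺ is d⁴ (6 − 2 = 4).
Since Δₒ = 350 kJ/mol > P = 321 kJ/mol, the complex adopts the low-spin configuration.
Filling d⁴ accordingly: t₂g⁴ eg⁰.
Orbital CFSE = -1.6Δₒ = -1.6 × 350 = -560 kJ/mol.
Excess pairs vs high-spin: 1 − 0 = 1; pairing cost = +321 kJ/mol.
Net CFSE = -560 + 321 = -239 kJ/mol.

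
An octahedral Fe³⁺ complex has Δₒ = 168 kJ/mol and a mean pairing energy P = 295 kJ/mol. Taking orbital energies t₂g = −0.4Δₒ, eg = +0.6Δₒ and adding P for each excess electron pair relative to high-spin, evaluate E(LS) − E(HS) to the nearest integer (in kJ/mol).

Fe sits in group 8; removing 3 electrons leaves Fe³⁺ with 8 − 3 = 5 d electrons.
In the high-spin limit (t₂g³ eg²) the orbital term is 0.0Δₒ = 0 kJ/mol, with no excess pairing.
Low-spin t₂g⁵ eg⁰ gives -2.0Δₒ = -336 kJ/mol, but forming 2 extra pairs costs 2P = 590 kJ/mol, so E(LS) = -336 + 590 = 254 kJ/mol.
Thus E(LS) − E(HS) = 254 kJ/mol.

254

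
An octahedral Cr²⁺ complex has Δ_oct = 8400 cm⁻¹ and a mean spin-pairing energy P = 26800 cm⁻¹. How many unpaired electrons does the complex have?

Cr sits in group 6; removing 2 electrons leaves Cr²⁺ with 6 − 2 = 4 d electrons.
Δ_oct < P, so pairing is avoided: the ground state is high-spin.
That gives t2g^3 e_g^1.
Unpaired electrons: 4.

4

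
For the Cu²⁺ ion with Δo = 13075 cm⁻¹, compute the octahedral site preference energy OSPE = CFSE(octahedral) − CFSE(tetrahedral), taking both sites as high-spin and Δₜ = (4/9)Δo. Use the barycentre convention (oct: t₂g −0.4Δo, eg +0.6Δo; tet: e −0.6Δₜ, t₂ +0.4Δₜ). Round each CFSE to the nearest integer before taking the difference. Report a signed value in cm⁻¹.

-5521

Cu sits in group 11; removing 2 electrons leaves Cu²⁺ with 11 − 2 = 9 d electrons.
Octahedral high-spin t2g^6 e_g^3: CFSE = -0.6 × 13075 = -7845 cm⁻¹.
Tetrahedral e^4 t2^5 gives -0.4Δₜ = -0.4 × (4/9) × 13075 = -2324 cm⁻¹.
OSPE = CFSE(oct) − CFSE(tet) = -7845 − (-2324) = -5521 cm⁻¹.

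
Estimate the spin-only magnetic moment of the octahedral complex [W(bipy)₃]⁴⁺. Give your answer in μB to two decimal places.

bipy is neutral, so the +4 overall charge sits on W: oxidation state +4.
W sits in group 6; removing 4 electrons leaves W⁴⁺ with 6 − 4 = 2 d electrons.
Configuration: t₂g² eg⁰ → 2 unpaired electrons.
μ(spin-only) = √[2(2+2)] = √8 ≈ 2.83 μB.

2.83 μB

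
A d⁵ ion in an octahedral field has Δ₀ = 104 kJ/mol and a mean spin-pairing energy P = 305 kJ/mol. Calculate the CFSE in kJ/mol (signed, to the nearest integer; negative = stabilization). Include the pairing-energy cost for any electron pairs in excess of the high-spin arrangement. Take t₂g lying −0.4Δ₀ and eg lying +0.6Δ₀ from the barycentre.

Δ₀ < P, so pairing is avoided: the ground state is high-spin.
Filling d⁵ accordingly: t₂g³ eg².
Orbital CFSE = 0.0Δ₀ = 0.0 × 104 = 0 kJ/mol.
High-spin has no excess pairs, so no pairing correction applies.

0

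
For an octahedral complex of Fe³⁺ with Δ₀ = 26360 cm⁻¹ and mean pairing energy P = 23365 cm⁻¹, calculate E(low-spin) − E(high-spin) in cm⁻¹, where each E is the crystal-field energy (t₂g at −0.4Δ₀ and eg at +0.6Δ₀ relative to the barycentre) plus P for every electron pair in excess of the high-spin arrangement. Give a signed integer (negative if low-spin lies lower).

-5990

Fe is in group 8, so Fe³⁺ is d⁵ (8 − 3 = 5).
In the high-spin limit (t₂g³ eg²) the orbital term is 0.0Δ₀ = 0 cm⁻¹, with no excess pairing.
Low-spin: t₂g⁵ eg⁰, orbital CFSE = -2.0Δ₀ = -52720 cm⁻¹; plus 2 excess pairs × P = +46730 cm⁻¹; total -5990 cm⁻¹.
The difference is -5990 − (0) = -5990 cm⁻¹, so low-spin lies lower.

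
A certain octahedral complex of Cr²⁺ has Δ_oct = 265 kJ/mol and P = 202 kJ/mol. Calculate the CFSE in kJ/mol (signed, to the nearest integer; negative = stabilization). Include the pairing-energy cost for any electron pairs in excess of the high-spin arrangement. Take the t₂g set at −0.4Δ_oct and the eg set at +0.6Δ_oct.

Cr is in group 6, so Cr²⁺ is d⁴ (6 − 2 = 4).
Here Δ_oct > P (265 > 202), so the low-spin state is favoured.
Filling d⁴ accordingly: t₂g⁴ eg⁰.
Orbital CFSE = -1.6Δ_oct = -1.6 × 265 = -424 kJ/mol.
Excess pairs vs high-spin: 1 − 0 = 1; pairing cost = +202 kJ/mol.
Net CFSE = -424 + 202 = -222 kJ/mol.

-222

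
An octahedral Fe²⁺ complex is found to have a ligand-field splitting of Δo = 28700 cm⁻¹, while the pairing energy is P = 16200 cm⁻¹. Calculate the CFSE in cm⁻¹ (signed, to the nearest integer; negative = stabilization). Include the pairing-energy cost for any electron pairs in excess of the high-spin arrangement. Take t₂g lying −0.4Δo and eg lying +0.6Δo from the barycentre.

Fe sits in group 8; removing 2 electrons leaves Fe²⁺ with 8 − 2 = 6 d electrons.
Since Δo = 28700 cm⁻¹ > P = 16200 cm⁻¹, the complex adopts the low-spin configuration.
That gives t₂g⁶ eg⁰.
Orbital CFSE = -2.4Δo = -2.4 × 28700 = -68880 cm⁻¹.
Excess pairs vs high-spin: 3 − 1 = 2; pairing cost = +32400 cm⁻¹.
Net CFSE = -68880 + 32400 = -36480 cm⁻¹.

-36480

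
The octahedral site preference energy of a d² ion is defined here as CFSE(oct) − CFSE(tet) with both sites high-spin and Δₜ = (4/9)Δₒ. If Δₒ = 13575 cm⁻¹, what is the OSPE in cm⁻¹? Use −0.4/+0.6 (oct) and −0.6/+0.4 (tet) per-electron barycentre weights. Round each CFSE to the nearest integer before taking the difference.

-3620

Octahedral (high-spin): t₂g² eg⁰, CFSE = 2(−0.4) + 0(+0.6) = -0.8Δₒ = -0.8 × 13575 = -10860 cm⁻¹.
Tetrahedral e² t₂⁰ gives -1.2Δₜ = -1.2 × (4/9) × 13575 = -7240 cm⁻¹.
Subtracting, OSPE = -10860 − (-7240) = -3620 cm⁻¹.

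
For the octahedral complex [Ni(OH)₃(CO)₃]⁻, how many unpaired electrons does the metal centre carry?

Ligand charges: 3×(-1) from OH⁻ and 3×(+0) from CO sum to -3; with overall charge -1, Ni is +2.
Group 10 minus oxidation state +2 gives a d⁸ configuration for Ni²⁺.
Configuration: t₂g⁶ eg², giving 2 unpaired electrons.

2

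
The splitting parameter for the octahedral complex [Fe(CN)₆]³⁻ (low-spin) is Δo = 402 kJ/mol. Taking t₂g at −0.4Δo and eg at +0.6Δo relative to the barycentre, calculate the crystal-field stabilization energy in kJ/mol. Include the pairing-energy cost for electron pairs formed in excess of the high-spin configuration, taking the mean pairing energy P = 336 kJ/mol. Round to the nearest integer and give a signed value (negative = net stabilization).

Each CN⁻ contributes -1; 6 × (-1) = -6. With overall charge -3, Fe is in the +3 oxidation state.
Fe³⁺: group 8, so d-count = 8 − 3 = 5.
The d⁵ electrons fill as t₂g⁵ eg⁰.
CFSE(orbital) = 5×(-0.4Δo) + 0×(0.6Δo) = -2.0Δo; with Δo = 402 kJ/mol that is -804 kJ/mol.
High-spin d⁵ would be t₂g³ eg² with 0 pairs; low-spin has 2, so 2 excess pairs cost +2P = +672 kJ/mol.
Net CFSE = -804 + 672 = -132 kJ/mol.

-132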